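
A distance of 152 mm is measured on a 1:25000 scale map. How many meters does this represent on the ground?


ground = 152 mm * 25000 / 1000 = 3800.0 m

3800.0 m


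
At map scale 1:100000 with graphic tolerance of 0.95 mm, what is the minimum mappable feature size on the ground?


ground = 0.95 mm * 100000 / 1000 = 95.0 m

95.0 m


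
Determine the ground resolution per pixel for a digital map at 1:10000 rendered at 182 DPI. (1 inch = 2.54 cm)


pixel_cm = 2.54 / 182 ≈ 0.013956 cm
ground = pixel_cm * 10000 / 100 = 2.54 * 10000 / (182 * 100) = 25400 / 18200 ≈ 1.4 m

1.4 m


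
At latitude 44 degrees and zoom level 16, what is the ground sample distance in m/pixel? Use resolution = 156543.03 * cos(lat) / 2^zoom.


res = 156543.03 * cos(44) / 2^16 = 156543.03 * 0.7193398 / 65536 = 1.72 m/pixel

1.72 m/pixel


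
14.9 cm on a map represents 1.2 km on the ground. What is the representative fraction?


ground = 1.2 km = 120000 cm; RF denominator = ground / map = 120000 / 14.9 ≈ 8054; RF = 1:8054

1:8054


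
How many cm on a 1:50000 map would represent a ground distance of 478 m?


map_cm = 478 * 100 / 50000 = 0.956 cm ≈ 0.96 cm

0.96 cm


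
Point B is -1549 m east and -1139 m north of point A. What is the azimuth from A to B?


az = atan2(-1549, -1139) = -126.3 deg
adjusted to 0-360: 233.7 degrees

233.7 degrees


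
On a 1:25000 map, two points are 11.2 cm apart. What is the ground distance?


ground = 11.2 cm * 25000 / 100 = 2800.0 m = 2.8 km

2.8 km


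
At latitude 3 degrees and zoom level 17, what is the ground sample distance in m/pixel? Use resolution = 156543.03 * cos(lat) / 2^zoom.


res = 156543.03 * cos(3) / 2^17 = 156543.03 * 0.99862953 / 131072 = 1.19 m/pixel

1.19 m/pixel


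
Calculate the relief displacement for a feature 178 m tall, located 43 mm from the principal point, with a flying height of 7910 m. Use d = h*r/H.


d = h * r / H = 178 * 43 / 7910 = 0.97 mm

0.97 mm


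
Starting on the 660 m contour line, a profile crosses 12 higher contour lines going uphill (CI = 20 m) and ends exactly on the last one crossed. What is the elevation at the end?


elevation = 660 + 12 * 20 = 900 m

900 m


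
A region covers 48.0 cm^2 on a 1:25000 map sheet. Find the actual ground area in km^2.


ground_area = 48.0 * (25000/100)^2 = 3000000.0 m^2 = 3.0 km^2

3.0 km^2


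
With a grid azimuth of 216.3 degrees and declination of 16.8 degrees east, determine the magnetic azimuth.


magnetic azimuth = grid azimuth - declination (east +ve)
mag_az = 216.3 - 16.8 = 199.5 degrees

199.5 degrees


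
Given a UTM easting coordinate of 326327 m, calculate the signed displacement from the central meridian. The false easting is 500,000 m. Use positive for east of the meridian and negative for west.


displacement = 326327 - 500000 = -173673 m

-173673 m


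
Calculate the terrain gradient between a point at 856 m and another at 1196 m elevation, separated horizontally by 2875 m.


gradient = (1196 - 856) / 2875 = 340 / 2875 = 0.1183

0.1183


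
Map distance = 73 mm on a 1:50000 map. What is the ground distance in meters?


ground = 73 mm * 50000 / 1000 = 3650.0 m

3650.0 m


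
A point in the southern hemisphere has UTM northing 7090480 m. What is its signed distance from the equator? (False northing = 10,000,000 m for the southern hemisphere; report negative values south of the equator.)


For southern: actual = 7090480 - 10000000 = -2909520 m

-2909520 m


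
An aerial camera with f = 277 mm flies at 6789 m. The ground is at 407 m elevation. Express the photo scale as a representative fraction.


scale = f / (H - h) = 277 mm / 6382 m = 277 / 6382000 = 1:23040

1:23040


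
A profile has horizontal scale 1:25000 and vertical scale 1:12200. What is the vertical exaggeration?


VE = horizontal_scale / vertical_scale = 25000 / 12200 ≈ 2.0

2.0x


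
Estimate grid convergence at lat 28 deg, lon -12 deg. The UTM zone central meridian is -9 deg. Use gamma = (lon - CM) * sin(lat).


gamma = (-12 - -9) * sin(28) = -3 * 0.469472 = -1.408 degrees

-1.408 degrees


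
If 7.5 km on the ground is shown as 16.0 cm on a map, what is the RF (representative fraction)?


ground = 7.5 km = 750000 cm; RF denominator = ground / map = 750000 / 16.0 = 46875; RF = 1:46875

1:46875


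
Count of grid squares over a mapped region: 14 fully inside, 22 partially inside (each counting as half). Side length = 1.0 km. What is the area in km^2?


effective squares = 14 + 22 * 0.5 = 25.0
area = 25.0 * 1.0 = 25.0 km^2

25.0 km^2


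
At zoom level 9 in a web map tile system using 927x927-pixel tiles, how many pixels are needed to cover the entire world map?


tiles per axis = 2^9 = 512
total tiles = 512^2 = 262144
pixels per axis = 512 * 927 = 474624
total pixels = 474624^2 = 225267941376

225267941376 pixels


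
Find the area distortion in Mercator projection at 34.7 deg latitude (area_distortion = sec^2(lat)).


area_distortion = 1/cos^2(34.7) = 1.479

1.479


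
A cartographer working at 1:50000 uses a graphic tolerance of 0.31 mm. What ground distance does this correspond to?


ground = 0.31 mm * 50000 / 1000 = 15.5 m

15.5 m


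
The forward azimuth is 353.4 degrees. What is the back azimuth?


back azimuth = (353.4 + 180) mod 360 = 173.4 degrees

173.4 degrees


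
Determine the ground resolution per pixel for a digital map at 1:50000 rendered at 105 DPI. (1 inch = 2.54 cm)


pixel_cm = 2.54 / 105 ≈ 0.02419 cm
ground = pixel_cm * 50000 / 100 = 2.54 * 50000 / (105 * 100) = 127000 / 10500 ≈ 12.1 m

12.1 m


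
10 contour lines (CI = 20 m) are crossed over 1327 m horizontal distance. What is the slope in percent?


elevation change = 10 * 20 = 200 m
slope = 200 / 1327 * 100 = 15.1%

15.1%


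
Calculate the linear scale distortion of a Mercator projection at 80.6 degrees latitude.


SF = 1 / cos(80.6) = 1 / 0.163326 = 6.123

6.123


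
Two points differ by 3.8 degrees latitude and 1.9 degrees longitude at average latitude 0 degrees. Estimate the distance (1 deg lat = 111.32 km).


dlat_km = 3.8 * 111.32 = 423.016
dlon_km = 1.9 * 111.32 * cos(0) ≈ 211.508
dist = sqrt(423.016^2 + 211.508^2) ≈ 472.9 km

472.9 km


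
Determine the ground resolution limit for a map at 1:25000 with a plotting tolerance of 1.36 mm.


ground = 1.36 mm * 25000 / 1000 = 34.0 m

34.0 m


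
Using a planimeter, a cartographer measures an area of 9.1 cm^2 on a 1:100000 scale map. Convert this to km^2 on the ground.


ground_area = 9.1 * (100000/100)^2 = 9100000.0 m^2 = 9.1 km^2

9.1 km^2


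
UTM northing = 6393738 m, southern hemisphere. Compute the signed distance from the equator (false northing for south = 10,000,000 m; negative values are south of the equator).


For southern: actual = 6393738 - 10000000 = -3606262 m

-3606262 m


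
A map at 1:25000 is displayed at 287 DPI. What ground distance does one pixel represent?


pixel_cm = 2.54 / 287 ≈ 0.00885 cm
ground = pixel_cm * 25000 / 100 = 2.54 * 25000 / (287 * 100) = 63500 / 28700 ≈ 2.21 m

2.21 m


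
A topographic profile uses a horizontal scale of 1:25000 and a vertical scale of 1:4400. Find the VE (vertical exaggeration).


VE = horizontal_scale / vertical_scale = 25000 / 4400 ≈ 5.7

5.7x


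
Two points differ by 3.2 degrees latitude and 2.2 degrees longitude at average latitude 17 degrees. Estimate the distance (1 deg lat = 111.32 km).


dlat_km = 3.2 * 111.32 = 356.224
dlon_km = 2.2 * 111.32 * cos(17) ≈ 234.203
dist = sqrt(356.224^2 + 234.203^2) ≈ 426.3 km

426.3 km


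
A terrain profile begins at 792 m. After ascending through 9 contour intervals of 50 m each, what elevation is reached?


elevation = 792 + 9 * 50 = 1242 m

1242 m


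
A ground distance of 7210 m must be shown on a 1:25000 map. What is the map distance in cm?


map_cm = 7210 * 100 / 25000 = 28.84 cm

28.84 cm


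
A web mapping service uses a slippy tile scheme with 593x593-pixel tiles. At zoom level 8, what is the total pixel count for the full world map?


tiles per axis = 2^8 = 256
total tiles = 256^2 = 65536
pixels per axis = 256 * 593 = 151808
total pixels = 151808^2 = 23045668864

23045668864 pixels


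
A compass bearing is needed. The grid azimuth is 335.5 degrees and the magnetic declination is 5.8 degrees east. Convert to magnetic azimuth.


magnetic azimuth = grid azimuth - declination (east +ve)
mag_az = 335.5 - 5.8 = 329.7 degrees

329.7 degrees


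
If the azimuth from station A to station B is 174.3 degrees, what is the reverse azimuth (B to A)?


back azimuth = (174.3 + 180) mod 360 = 354.3 degrees

354.3 degrees


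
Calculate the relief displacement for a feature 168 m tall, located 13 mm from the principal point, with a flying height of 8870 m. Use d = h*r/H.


d = h * r / H = 168 * 13 / 8870 = 0.25 mm

0.25 mm


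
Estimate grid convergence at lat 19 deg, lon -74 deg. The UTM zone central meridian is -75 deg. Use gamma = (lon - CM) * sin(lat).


gamma = (-74 - -75) * sin(19) = 1 * 0.325568 = 0.326 degrees

0.326 degrees


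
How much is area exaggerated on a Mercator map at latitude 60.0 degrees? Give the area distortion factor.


area_distortion = 1/cos^2(60.0) = 4.0

4.0


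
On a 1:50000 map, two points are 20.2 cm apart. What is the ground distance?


ground = 20.2 cm * 50000 / 100 = 10100.0 m = 10.1 km

10.1 km


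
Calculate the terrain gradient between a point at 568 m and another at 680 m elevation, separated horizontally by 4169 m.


gradient = (680 - 568) / 4169 = 112 / 4169 = 0.0269

0.0269


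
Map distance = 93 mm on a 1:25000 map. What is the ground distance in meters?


ground = 93 mm * 25000 / 1000 = 2325.0 m

2325.0 m


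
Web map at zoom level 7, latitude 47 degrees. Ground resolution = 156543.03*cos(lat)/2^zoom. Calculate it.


res = 156543.03 * cos(47) / 2^7 = 156543.03 * 0.68199836 / 128 = 834.08 m/pixel

834.08 m/pixel


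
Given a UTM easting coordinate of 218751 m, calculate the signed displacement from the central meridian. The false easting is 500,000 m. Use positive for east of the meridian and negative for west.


displacement = 218751 - 500000 = -281249 m

-281249 m


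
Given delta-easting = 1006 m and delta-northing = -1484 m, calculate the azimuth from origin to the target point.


az = atan2(1006, -1484) = 145.9 deg
adjusted to 0-360: 145.9 degrees

145.9 degrees


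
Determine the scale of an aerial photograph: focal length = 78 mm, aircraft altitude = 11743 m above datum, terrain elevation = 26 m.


scale = f / (H - h) = 78 mm / 11717 m = 78 / 11717000 = 1:150218

1:150218


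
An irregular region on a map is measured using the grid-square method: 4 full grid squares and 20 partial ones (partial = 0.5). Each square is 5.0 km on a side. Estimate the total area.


effective squares = 4 + 20 * 0.5 = 14.0
area = 14.0 * 25.0 = 350.0 km^2

350.0 km^2


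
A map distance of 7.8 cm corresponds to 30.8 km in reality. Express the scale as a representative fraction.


ground = 30.8 km = 3080000 cm; RF denominator = ground / map = 3080000 / 7.8 ≈ 394872; RF = 1:394872

1:394872


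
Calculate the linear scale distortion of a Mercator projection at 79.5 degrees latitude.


SF = 1 / cos(79.5) = 1 / 0.182236 = 5.487

5.487


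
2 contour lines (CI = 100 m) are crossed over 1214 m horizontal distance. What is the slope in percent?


elevation change = 2 * 100 = 200 m
slope = 200 / 1214 * 100 = 16.5%

16.5%


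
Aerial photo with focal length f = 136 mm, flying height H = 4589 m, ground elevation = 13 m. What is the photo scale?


scale = f / (H - h) = 136 mm / 4576 m = 136 / 4576000 = 1:33647

1:33647


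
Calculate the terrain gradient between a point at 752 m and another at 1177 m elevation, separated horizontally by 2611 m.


gradient = (1177 - 752) / 2611 = 425 / 2611 = 0.1628

0.1628


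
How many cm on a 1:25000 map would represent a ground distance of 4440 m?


map_cm = 4440 * 100 / 25000 = 17.76 cm

17.76 cm


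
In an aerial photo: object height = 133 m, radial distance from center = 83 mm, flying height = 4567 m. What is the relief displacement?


d = h * r / H = 133 * 83 / 4567 = 2.42 mm

2.42 mm


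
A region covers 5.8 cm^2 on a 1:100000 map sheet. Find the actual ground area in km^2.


ground_area = 5.8 * (100000/100)^2 = 5800000.0 m^2 = 5.8 km^2

5.8 km^2


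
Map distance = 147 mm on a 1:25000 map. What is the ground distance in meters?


ground = 147 mm * 25000 / 1000 = 3675.0 m

3675.0 m


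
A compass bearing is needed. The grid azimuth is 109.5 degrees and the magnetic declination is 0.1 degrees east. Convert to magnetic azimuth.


magnetic azimuth = grid azimuth - declination (east +ve)
mag_az = 109.5 - 0.1 = 109.4 degrees

109.4 degrees


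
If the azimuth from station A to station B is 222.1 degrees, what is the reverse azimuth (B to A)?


back azimuth = (222.1 + 180) mod 360 = 42.1 degrees

42.1 degrees


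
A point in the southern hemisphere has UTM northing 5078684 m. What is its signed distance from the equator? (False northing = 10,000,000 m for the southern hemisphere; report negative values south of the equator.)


For southern: actual = 5078684 - 10000000 = -4921316 m

-4921316 m


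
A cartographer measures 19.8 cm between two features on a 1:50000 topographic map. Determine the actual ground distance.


ground = 19.8 cm * 50000 / 100 = 9900.0 m = 9.9 km

9.9 km


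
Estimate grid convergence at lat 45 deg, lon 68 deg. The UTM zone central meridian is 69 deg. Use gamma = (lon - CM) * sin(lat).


gamma = (68 - 69) * sin(45) = -1 * 0.707107 = -0.707 degrees

-0.707 degrees


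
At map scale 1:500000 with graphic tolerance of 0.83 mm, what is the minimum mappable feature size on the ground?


ground = 0.83 mm * 500000 / 1000 = 415.0 m

415.0 m


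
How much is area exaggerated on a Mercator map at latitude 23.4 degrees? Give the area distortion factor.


area_distortion = 1/cos^2(23.4) = 1.187

1.187


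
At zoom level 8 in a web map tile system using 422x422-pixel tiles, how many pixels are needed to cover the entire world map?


tiles per axis = 2^8 = 256
total tiles = 256^2 = 65536
pixels per axis = 256 * 422 = 108032
total pixels = 108032^2 = 11670913024

11670913024 pixels


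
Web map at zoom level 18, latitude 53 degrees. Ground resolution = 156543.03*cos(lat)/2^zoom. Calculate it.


res = 156543.03 * cos(53) / 2^18 = 156543.03 * 0.60181502 / 262144 = 0.36 m/pixel

0.36 m/pixel


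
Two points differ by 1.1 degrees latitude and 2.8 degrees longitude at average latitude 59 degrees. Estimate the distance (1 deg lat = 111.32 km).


dlat_km = 1.1 * 111.32 = 122.452
dlon_km = 2.8 * 111.32 * cos(59) ≈ 160.535
dist = sqrt(122.452^2 + 160.535^2) ≈ 201.9 km

201.9 km


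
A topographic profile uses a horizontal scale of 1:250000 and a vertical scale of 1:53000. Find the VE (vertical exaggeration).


VE = horizontal_scale / vertical_scale = 250000 / 53000 ≈ 4.7

4.7x


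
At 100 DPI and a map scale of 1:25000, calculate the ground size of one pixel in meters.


pixel_cm = 2.54 / 100 = 0.0254 cm
ground = pixel_cm * 25000 / 100 = 2.54 * 25000 / (100 * 100) = 63500 / 10000 = 6.35 m

6.35 m


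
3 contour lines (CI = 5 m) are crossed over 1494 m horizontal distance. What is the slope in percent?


elevation change = 3 * 5 = 15 m
slope = 15 / 1494 * 100 = 1.0%

1.0%


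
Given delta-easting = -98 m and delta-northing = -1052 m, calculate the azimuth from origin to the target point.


az = atan2(-98, -1052) = -174.7 deg
adjusted to 0-360: 185.3 degrees

185.3 degrees


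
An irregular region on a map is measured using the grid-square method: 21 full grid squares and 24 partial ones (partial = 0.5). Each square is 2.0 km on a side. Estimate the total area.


effective squares = 21 + 24 * 0.5 = 33.0
area = 33.0 * 4.0 = 132.0 km^2

132.0 km^2


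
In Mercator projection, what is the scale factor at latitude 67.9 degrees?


SF = 1 / cos(67.9) = 1 / 0.376224 = 2.658

2.658


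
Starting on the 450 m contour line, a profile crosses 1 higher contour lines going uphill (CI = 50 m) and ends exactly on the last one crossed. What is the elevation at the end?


elevation = 450 + 1 * 50 = 500 m

500 m


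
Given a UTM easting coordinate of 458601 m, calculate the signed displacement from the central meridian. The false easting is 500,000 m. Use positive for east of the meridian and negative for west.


displacement = 458601 - 500000 = -41399 m

-41399 m


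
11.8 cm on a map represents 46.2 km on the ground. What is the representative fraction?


ground = 46.2 km = 4620000 cm; RF denominator = ground / map = 4620000 / 11.8 ≈ 391525; RF = 1:391525

1:391525


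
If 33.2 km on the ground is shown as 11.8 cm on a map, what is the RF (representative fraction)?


ground = 33.2 km = 3320000 cm; RF denominator = ground / map = 3320000 / 11.8 ≈ 281356; RF = 1:281356

1:281356


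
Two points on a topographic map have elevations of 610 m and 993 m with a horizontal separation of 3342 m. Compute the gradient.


gradient = (993 - 610) / 3342 = 383 / 3342 = 0.1146

0.1146


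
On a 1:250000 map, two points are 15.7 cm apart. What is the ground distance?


ground = 15.7 cm * 250000 / 100 = 39250.0 m = 39.25 km

39.25 km


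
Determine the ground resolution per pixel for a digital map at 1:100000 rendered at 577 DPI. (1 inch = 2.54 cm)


pixel_cm = 2.54 / 577 ≈ 0.004402 cm
ground = pixel_cm * 100000 / 100 = 2.54 * 100000 / (577 * 100) = 254000 / 57700 ≈ 4.4 m

4.4 m


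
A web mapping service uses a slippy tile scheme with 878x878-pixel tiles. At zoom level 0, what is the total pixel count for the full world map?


tiles per axis = 2^0 = 1
total tiles = 1^2 = 1
pixels per axis = 1 * 878 = 878
total pixels = 878^2 = 770884

770884 pixels


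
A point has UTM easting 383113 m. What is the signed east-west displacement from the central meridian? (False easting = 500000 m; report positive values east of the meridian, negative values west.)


displacement = 383113 - 500000 = -116887 m

-116887 m


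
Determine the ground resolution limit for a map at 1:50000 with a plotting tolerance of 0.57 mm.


ground = 0.57 mm * 50000 / 1000 = 28.5 m

28.5 m


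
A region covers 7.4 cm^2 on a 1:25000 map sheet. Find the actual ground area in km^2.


ground_area = 7.4 * (25000/100)^2 = 462500.0 m^2 = 0.4625 km^2 ≈ 0.463 km^2

0.463 km^2


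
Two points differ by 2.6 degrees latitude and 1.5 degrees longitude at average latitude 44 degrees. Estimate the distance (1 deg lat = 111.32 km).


dlat_km = 2.6 * 111.32 = 289.432
dlon_km = 1.5 * 111.32 * cos(44) ≈ 120.115
dist = sqrt(289.432^2 + 120.115^2) ≈ 313.4 km

313.4 km


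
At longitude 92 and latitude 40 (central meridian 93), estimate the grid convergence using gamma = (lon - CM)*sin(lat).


gamma = (92 - 93) * sin(40) = -1 * 0.642788 = -0.643 degrees

-0.643 degrees


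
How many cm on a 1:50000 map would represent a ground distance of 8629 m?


map_cm = 8629 * 100 / 50000 = 17.258 cm ≈ 17.26 cm

17.26 cm


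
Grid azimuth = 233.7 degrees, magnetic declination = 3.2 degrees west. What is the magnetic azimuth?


magnetic azimuth = grid azimuth - declination (east +ve)
mag_az = 233.7 - -3.2 = 236.9 degrees

236.9 degrees


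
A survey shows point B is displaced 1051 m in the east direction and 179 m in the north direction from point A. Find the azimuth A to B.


az = atan2(1051, 179) = 80.3 deg
adjusted to 0-360: 80.3 degrees

80.3 degrees


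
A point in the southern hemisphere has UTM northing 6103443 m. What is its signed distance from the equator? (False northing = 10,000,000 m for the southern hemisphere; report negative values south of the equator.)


For southern: actual = 6103443 - 10000000 = -3896557 m

-3896557 m


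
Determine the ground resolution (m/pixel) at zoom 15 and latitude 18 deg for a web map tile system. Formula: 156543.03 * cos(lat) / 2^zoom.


res = 156543.03 * cos(18) / 2^15 = 156543.03 * 0.95105652 / 32768 = 4.54 m/pixel

4.54 m/pixel


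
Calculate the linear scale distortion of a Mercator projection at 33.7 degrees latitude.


SF = 1 / cos(33.7) = 1 / 0.831954 = 1.202

1.202


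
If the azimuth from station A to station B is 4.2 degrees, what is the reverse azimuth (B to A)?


back azimuth = (4.2 + 180) mod 360 = 184.2 degrees

184.2 degrees


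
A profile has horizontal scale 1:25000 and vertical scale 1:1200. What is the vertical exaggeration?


VE = horizontal_scale / vertical_scale = 25000 / 1200 ≈ 20.8

20.8x


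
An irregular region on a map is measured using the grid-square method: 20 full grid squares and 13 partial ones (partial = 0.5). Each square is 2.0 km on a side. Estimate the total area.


effective squares = 20 + 13 * 0.5 = 26.5
area = 26.5 * 4.0 = 106.0 km^2

106.0 km^2


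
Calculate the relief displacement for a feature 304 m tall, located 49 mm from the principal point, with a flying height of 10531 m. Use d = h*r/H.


d = h * r / H = 304 * 49 / 10531 = 1.41 mm

1.41 mm


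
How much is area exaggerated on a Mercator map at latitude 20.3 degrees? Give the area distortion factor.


area_distortion = 1/cos^2(20.3) = 1.137

1.137


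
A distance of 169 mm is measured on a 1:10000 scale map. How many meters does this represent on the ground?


ground = 169 mm * 10000 / 1000 = 1690.0 m

1690.0 m


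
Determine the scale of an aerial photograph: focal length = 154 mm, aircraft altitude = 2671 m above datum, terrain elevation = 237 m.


scale = f / (H - h) = 154 mm / 2434 m = 154 / 2434000 = 1:15805

1:15805


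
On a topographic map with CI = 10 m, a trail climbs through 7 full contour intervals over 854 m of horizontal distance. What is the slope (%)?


elevation change = 7 * 10 = 70 m
slope = 70 / 854 * 100 = 8.2%

8.2%


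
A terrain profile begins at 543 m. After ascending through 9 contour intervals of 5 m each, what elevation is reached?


elevation = 543 + 9 * 5 = 588 m

588 m


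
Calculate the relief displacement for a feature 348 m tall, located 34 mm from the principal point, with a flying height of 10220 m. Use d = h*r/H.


d = h * r / H = 348 * 34 / 10220 = 1.16 mm

1.16 mm


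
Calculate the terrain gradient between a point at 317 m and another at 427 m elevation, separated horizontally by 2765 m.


gradient = (427 - 317) / 2765 = 110 / 2765 = 0.0398

0.0398


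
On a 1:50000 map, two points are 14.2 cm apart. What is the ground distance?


ground = 14.2 cm * 50000 / 100 = 7100.0 m = 7.1 km

7.1 km


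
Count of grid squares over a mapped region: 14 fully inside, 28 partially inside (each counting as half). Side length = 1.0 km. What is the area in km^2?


effective squares = 14 + 28 * 0.5 = 28.0
area = 28.0 * 1.0 = 28.0 km^2

28.0 km^2


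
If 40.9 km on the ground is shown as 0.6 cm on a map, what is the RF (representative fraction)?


ground = 40.9 km = 4090000 cm; RF denominator = ground / map = 4090000 / 0.6 ≈ 6816667; RF = 1:6816667

1:6816667


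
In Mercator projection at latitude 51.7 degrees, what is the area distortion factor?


area_distortion = 1/cos^2(51.7) = 2.603

2.603


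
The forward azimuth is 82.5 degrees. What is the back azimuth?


back azimuth = (82.5 + 180) mod 360 = 262.5 degrees

262.5 degrees


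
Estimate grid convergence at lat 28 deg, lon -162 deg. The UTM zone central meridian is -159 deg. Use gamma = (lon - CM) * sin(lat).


gamma = (-162 - -159) * sin(28) = -3 * 0.469472 = -1.408 degrees

-1.408 degrees


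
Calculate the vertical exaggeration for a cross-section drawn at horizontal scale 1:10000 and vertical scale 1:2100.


VE = horizontal_scale / vertical_scale = 10000 / 2100 ≈ 4.8

4.8x


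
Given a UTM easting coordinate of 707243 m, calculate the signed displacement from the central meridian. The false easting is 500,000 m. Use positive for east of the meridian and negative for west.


displacement = 707243 - 500000 = 207243 m

207243 m


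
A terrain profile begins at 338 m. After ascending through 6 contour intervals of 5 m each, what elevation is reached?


elevation = 338 + 6 * 5 = 368 m

368 m


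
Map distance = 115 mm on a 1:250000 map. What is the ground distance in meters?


ground = 115 mm * 250000 / 1000 = 28750.0 m

28750.0 m


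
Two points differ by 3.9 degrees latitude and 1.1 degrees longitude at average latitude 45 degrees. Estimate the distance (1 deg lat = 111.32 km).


dlat_km = 3.9 * 111.32 = 434.148
dlon_km = 1.1 * 111.32 * cos(45) ≈ 86.587
dist = sqrt(434.148^2 + 86.587^2) ≈ 442.7 km

442.7 km


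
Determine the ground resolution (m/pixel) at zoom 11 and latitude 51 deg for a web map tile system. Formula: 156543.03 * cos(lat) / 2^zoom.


res = 156543.03 * cos(51) / 2^11 = 156543.03 * 0.62932039 / 2048 = 48.1 m/pixel

48.1 m/pixel


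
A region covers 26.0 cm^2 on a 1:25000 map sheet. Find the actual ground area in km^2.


ground_area = 26.0 * (25000/100)^2 = 1625000.0 m^2 = 1.625 km^2

1.625 km^2


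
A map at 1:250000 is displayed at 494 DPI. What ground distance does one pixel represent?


pixel_cm = 2.54 / 494 ≈ 0.005142 cm
ground = pixel_cm * 250000 / 100 = 2.54 * 250000 / (494 * 100) = 635000 / 49400 ≈ 12.85 m

12.85 m


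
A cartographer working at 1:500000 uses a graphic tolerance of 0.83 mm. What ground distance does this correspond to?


ground = 0.83 mm * 500000 / 1000 = 415.0 m

415.0 m


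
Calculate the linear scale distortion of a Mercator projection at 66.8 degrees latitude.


SF = 1 / cos(66.8) = 1 / 0.393942 = 2.538

2.538


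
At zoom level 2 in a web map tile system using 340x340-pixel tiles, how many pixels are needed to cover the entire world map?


tiles per axis = 2^2 = 4
total tiles = 4^2 = 16
pixels per axis = 4 * 340 = 1360
total pixels = 1360^2 = 1849600

1849600 pixels


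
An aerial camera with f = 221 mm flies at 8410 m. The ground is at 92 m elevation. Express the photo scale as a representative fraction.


scale = f / (H - h) = 221 mm / 8318 m = 221 / 8318000 = 1:37638

1:37638


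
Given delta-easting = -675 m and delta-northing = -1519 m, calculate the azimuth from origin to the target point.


az = atan2(-675, -1519) = -156.0 deg
adjusted to 0-360: 204.0 degrees

204.0 degrees


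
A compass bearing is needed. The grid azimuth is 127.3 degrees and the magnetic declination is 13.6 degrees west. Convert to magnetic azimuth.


magnetic azimuth = grid azimuth - declination (east +ve)
mag_az = 127.3 - -13.6 = 140.9 degrees

140.9 degrees


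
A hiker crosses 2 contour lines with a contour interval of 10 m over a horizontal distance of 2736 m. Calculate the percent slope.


elevation change = 2 * 10 = 20 m
slope = 20 / 2736 * 100 = 0.7%

0.7%


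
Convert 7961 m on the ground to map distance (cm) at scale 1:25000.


map_cm = 7961 * 100 / 25000 = 31.844 cm ≈ 31.84 cm

31.84 cm


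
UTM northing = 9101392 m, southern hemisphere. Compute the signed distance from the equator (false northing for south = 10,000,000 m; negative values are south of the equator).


For southern: actual = 9101392 - 10000000 = -898608 m

-898608 m


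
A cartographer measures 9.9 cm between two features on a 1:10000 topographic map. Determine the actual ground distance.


ground = 9.9 cm * 10000 / 100 = 990.0 m

990.0 m


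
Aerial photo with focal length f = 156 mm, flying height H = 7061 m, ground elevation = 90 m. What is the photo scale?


scale = f / (H - h) = 156 mm / 6971 m = 156 / 6971000 = 1:44686

1:44686


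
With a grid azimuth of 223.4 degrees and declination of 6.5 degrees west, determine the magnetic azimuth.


magnetic azimuth = grid azimuth - declination (east +ve)
mag_az = 223.4 - -6.5 = 229.9 degrees

229.9 degrees


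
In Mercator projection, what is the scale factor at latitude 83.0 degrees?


SF = 1 / cos(83.0) = 1 / 0.121869 = 8.206

8.206


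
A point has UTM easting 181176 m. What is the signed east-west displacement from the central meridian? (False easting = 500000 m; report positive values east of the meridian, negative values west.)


displacement = 181176 - 500000 = -318824 m

-318824 m


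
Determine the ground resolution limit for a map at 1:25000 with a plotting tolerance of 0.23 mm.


ground = 0.23 mm * 25000 / 1000 = 5.75 m

5.75 m


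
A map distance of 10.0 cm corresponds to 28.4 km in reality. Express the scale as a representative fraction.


ground = 28.4 km = 2840000 cm; RF denominator = ground / map = 2840000 / 10.0 = 284000; RF = 1:284000

1:284000


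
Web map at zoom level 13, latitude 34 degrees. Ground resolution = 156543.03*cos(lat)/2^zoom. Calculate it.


res = 156543.03 * cos(34) / 2^13 = 156543.03 * 0.82903757 / 8192 = 15.84 m/pixel

15.84 m/pixel


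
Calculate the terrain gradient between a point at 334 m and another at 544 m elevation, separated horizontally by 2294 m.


gradient = (544 - 334) / 2294 = 210 / 2294 = 0.0915

0.0915


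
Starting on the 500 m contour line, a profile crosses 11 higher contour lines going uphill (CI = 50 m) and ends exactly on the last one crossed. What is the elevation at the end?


elevation = 500 + 11 * 50 = 1050 m

1050 m


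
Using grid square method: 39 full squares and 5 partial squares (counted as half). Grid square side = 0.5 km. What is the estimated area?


effective squares = 39 + 5 * 0.5 = 41.5
area = 41.5 * 0.25 = 10.375 km^2

10.375 km^2


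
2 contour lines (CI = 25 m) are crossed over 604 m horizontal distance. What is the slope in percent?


elevation change = 2 * 25 = 50 m
slope = 50 / 604 * 100 = 8.3%

8.3%


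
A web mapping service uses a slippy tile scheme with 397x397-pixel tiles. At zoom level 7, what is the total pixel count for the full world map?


tiles per axis = 2^7 = 128
total tiles = 128^2 = 16384
pixels per axis = 128 * 397 = 50816
total pixels = 50816^2 = 2582265856

2582265856 pixels


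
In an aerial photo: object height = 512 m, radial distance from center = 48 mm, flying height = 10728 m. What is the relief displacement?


d = h * r / H = 512 * 48 / 10728 = 2.29 mm

2.29 mm


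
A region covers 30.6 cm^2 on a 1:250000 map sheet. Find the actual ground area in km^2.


ground_area = 30.6 * (250000/100)^2 = 191250000.0 m^2 = 191.25 km^2

191.25 km^2


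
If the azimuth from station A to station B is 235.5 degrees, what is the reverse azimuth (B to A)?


back azimuth = (235.5 + 180) mod 360 = 55.5 degrees

55.5 degrees


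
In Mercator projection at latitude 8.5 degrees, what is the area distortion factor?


area_distortion = 1/cos^2(8.5) = 1.022

1.022


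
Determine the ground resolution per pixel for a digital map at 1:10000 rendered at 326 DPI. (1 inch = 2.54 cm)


pixel_cm = 2.54 / 326 ≈ 0.007791 cm
ground = pixel_cm * 10000 / 100 = 2.54 * 10000 / (326 * 100) = 25400 / 32600 ≈ 0.78 m

0.78 m


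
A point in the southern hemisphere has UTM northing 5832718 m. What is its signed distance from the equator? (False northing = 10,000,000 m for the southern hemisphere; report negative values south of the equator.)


For southern: actual = 5832718 - 10000000 = -4167282 m

-4167282 m


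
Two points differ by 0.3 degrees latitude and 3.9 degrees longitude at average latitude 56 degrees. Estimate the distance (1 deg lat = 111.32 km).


dlat_km = 0.3 * 111.32 = 33.396
dlon_km = 3.9 * 111.32 * cos(56) ≈ 242.772
dist = sqrt(33.396^2 + 242.772^2) ≈ 245.1 km

245.1 km


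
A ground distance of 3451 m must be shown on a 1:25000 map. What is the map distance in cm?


map_cm = 3451 * 100 / 25000 = 13.804 cm ≈ 13.8 cm

13.8 cm


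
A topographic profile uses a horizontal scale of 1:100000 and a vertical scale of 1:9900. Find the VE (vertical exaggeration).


VE = horizontal_scale / vertical_scale = 100000 / 9900 ≈ 10.1

10.1x


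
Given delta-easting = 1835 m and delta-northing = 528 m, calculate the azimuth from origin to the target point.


az = atan2(1835, 528) = 73.9 deg
adjusted to 0-360: 73.9 degrees

73.9 degrees


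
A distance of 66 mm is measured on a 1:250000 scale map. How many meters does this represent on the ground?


ground = 66 mm * 250000 / 1000 = 16500.0 m

16500.0 m


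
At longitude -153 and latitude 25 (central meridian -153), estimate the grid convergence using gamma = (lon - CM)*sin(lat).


gamma = (-153 - -153) * sin(25) = 0 * 0.422618 = 0.0 degrees

0.0 degrees


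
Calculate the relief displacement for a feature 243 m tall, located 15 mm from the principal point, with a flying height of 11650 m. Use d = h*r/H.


d = h * r / H = 243 * 15 / 11650 = 0.31 mm

0.31 mm


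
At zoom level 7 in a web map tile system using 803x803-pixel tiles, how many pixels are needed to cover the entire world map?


tiles per axis = 2^7 = 128
total tiles = 128^2 = 16384
pixels per axis = 128 * 803 = 102784
total pixels = 102784^2 = 10564550656

10564550656 pixels


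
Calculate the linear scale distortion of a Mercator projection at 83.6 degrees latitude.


SF = 1 / cos(83.6) = 1 / 0.111469 = 8.971

8.971


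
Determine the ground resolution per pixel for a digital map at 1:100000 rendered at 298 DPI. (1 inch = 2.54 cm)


pixel_cm = 2.54 / 298 ≈ 0.008523 cm
ground = pixel_cm * 100000 / 100 = 2.54 * 100000 / (298 * 100) = 254000 / 29800 ≈ 8.52 m

8.52 m


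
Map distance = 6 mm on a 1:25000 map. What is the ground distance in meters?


ground = 6 mm * 25000 / 1000 = 150.0 m

150.0 m


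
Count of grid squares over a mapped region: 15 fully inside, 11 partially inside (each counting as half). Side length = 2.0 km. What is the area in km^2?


effective squares = 15 + 11 * 0.5 = 20.5
area = 20.5 * 4.0 = 82.0 km^2

82.0 km^2


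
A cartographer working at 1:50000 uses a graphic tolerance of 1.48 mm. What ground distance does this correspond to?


ground = 1.48 mm * 50000 / 1000 = 74.0 m

74.0 m


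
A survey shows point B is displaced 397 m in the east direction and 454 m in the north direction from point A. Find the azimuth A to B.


az = atan2(397, 454) = 41.2 deg
adjusted to 0-360: 41.2 degrees

41.2 degrees


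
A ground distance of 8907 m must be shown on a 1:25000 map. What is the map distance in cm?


map_cm = 8907 * 100 / 25000 = 35.628 cm ≈ 35.63 cm

35.63 cm


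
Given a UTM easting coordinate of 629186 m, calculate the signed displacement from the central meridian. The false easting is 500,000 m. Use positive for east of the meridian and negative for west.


displacement = 629186 - 500000 = 129186 m

129186 m


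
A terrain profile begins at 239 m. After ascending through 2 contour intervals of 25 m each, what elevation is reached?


elevation = 239 + 2 * 25 = 289 m

289 m


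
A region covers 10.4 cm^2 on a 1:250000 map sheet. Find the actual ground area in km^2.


ground_area = 10.4 * (250000/100)^2 = 65000000.0 m^2 = 65.0 km^2

65.0 km^2


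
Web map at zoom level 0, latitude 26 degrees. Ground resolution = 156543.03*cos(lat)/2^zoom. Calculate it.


res = 156543.03 * cos(26) / 2^0 = 156543.03 * 0.89879405 / 1 = 140699.94 m/pixel

140699.94 m/pixel


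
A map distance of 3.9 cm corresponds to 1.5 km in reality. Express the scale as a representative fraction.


ground = 1.5 km = 150000 cm; RF denominator = ground / map = 150000 / 3.9 ≈ 38462; RF = 1:38462

1:38462


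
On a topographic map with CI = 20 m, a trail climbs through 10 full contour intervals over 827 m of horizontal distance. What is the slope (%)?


elevation change = 10 * 20 = 200 m
slope = 200 / 827 * 100 = 24.2%

24.2%


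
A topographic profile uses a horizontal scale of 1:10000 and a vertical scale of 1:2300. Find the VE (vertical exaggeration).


VE = horizontal_scale / vertical_scale = 10000 / 2300 ≈ 4.3

4.3x


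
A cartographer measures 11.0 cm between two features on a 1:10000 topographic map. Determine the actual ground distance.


ground = 11.0 cm * 10000 / 100 = 1100.0 m = 1.1 km

1.1 km


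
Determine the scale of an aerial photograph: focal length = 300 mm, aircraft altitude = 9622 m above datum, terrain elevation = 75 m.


scale = f / (H - h) = 300 mm / 9547 m = 300 / 9547000 = 1:31823

1:31823


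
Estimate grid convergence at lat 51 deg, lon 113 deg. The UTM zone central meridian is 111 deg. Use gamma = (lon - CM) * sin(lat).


gamma = (113 - 111) * sin(51) = 2 * 0.777146 = 1.554 degrees

1.554 degrees


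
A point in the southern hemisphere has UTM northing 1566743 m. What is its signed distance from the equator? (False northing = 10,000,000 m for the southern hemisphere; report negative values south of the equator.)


For southern: actual = 1566743 - 10000000 = -8433257 m

-8433257 m


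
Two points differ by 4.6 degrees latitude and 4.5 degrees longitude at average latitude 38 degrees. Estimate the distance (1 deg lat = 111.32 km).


dlat_km = 4.6 * 111.32 = 512.072
dlon_km = 4.5 * 111.32 * cos(38) ≈ 394.746
dist = sqrt(512.072^2 + 394.746^2) ≈ 646.6 km

646.6 km


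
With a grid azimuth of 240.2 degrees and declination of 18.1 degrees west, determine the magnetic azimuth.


magnetic azimuth = grid azimuth - declination (east +ve)
mag_az = 240.2 - -18.1 = 258.3 degrees

258.3 degrees


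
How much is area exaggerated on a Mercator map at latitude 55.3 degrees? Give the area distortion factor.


area_distortion = 1/cos^2(55.3) = 3.086

3.086


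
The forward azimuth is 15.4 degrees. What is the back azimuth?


back azimuth = (15.4 + 180) mod 360 = 195.4 degrees

195.4 degrees


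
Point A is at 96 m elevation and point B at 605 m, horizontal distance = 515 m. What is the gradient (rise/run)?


gradient = (605 - 96) / 515 = 509 / 515 = 0.9883

0.9883


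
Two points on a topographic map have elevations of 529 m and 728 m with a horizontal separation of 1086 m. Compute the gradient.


gradient = (728 - 529) / 1086 = 199 / 1086 = 0.1832

0.1832


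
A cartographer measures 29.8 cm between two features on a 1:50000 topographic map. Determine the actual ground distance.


ground = 29.8 cm * 50000 / 100 = 14900.0 m = 14.9 km

14.9 km


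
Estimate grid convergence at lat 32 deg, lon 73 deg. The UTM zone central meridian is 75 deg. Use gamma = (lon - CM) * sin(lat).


gamma = (73 - 75) * sin(32) = -2 * 0.529919 = -1.06 degrees

-1.06 degrees


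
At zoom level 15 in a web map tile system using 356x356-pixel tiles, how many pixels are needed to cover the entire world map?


tiles per axis = 2^15 = 32768
total tiles = 32768^2 = 1073741824
pixels per axis = 32768 * 356 = 11665408
total pixels = 11665408^2 = 136081743806464

136081743806464 pixels


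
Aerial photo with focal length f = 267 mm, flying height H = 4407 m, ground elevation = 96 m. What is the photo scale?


scale = f / (H - h) = 267 mm / 4311 m = 267 / 4311000 = 1:16146

1:16146


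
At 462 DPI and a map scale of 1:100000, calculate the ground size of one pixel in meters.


pixel_cm = 2.54 / 462 ≈ 0.005498 cm
ground = pixel_cm * 100000 / 100 = 2.54 * 100000 / (462 * 100) = 254000 / 46200 ≈ 5.5 m

5.5 m


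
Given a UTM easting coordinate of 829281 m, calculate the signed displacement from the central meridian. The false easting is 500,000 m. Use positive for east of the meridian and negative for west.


displacement = 829281 - 500000 = 329281 m

329281 m
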